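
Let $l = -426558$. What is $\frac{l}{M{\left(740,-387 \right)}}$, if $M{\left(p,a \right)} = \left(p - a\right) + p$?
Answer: $- \frac{426558}{1867} \approx -228.47$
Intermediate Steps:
$M{\left(p,a \right)} = - a + 2 p$
$\frac{l}{M{\left(740,-387 \right)}} = - \frac{426558}{\left(-1\right) \left(-387\right) + 2 \cdot 740} = - \frac{426558}{387 + 1480} = - \frac{426558}{1867}$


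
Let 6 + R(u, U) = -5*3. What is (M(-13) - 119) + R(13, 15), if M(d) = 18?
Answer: -122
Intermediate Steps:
R(u, U) = -21 (R(u, U) = -6 - 5*3 = -6 - 15 = -21)
(M(-13) - 119) + R(13, 15) = (18 - 119) - 21 = -101 - 21 = -122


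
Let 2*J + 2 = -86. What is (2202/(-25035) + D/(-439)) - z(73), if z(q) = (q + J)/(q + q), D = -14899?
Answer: 17999209439/534864430 ≈ 33.652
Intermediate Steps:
J = -44 (J = -1 + (½)*(-86) = -1 - 43 = -44)
z(q) = (-44 + q)/(2*q) (z(q) = (q - 44)/(q + q) = (-44 + q)/((2*q)) = (-44 + q)*(1/(2*q)) = (-44 + q)/(2*q))
(2202/(-25035) + D/(-439)) - z(73) = (2202/(-25035) - 14899/(-439)) - (-44 + 73)/(2*73) = (2202*(-1/25035) - 14899*(-1/439)) - 29/(2*73) = (-734/8345 + 14899/439) - 1*29/146 = 124009929/3663455 - 29/146 = 17999209439/534864430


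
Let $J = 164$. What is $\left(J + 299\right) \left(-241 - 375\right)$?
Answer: $-285208$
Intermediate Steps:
$\left(J + 299\right) \left(-241 - 375\right) = \left(164 + 299\right) \left(-241 - 375\right) = 463 \left(-616\right) = -285208$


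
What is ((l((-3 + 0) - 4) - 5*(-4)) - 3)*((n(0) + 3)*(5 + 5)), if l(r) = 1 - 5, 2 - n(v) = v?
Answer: 650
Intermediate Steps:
n(v) = 2 - v
l(r) = -4
((l((-3 + 0) - 4) - 5*(-4)) - 3)*((n(0) + 3)*(5 + 5)) = ((-4 - 5*(-4)) - 3)*(((2 - 1*0) + 3)*(5 + 5)) = ((-4 + 20) - 3)*(((2 + 0) + 3)*10) = (16 - 3)*((2 + 3)*10) = 13*(5*10) = 13*50 = 650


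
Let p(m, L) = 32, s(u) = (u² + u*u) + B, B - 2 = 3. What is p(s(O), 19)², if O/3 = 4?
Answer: 1024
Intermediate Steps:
O = 12 (O = 3*4 = 12)
B = 5 (B = 2 + 3 = 5)
s(u) = 5 + 2*u² (s(u) = (u² + u*u) + 5 = (u² + u²) + 5 = 2*u² + 5 = 5 + 2*u²)
p(s(O), 19)² = 32² = 1024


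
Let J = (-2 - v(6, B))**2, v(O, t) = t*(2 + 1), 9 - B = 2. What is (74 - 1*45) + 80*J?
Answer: 42349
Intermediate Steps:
B = 7 (B = 9 - 1*2 = 9 - 2 = 7)
v(O, t) = 3*t (v(O, t) = t*3 = 3*t)
J = 529 (J = (-2 - 3*7)**2 = (-2 - 1*21)**2 = (-2 - 21)**2 = (-23)**2 = 529)
(74 - 1*45) + 80*J = (74 - 1*45) + 80*529 = (74 - 45) + 42320 = 29 + 42320 = 42349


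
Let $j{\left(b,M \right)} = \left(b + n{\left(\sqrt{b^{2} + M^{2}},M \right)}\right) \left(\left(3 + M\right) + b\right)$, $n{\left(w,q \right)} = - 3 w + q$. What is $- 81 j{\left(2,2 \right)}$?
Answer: $-2268 + 3402 \sqrt{2} \approx 2543.2$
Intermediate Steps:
$n{\left(w,q \right)} = q - 3 w$
$j{\left(b,M \right)} = \left(3 + M + b\right) \left(M + b - 3 \sqrt{M^{2} + b^{2}}\right)$ ($j{\left(b,M \right)} = \left(b + \left(M - 3 \sqrt{b^{2} + M^{2}}\right)\right) \left(\left(3 + M\right) + b\right) = \left(b + \left(M - 3 \sqrt{M^{2} + b^{2}}\right)\right) \left(3 + M + b\right) = \left(M + b - 3 \sqrt{M^{2} + b^{2}}\right) \left(3 + M + b\right) = \left(3 + M + b\right) \left(M + b - 3 \sqrt{M^{2} + b^{2}}\right)$)
$- 81 j{\left(2,2 \right)} = - 81 \left(2^{2} - 9 \sqrt{2^{2} + 2^{2}} + 3 \cdot 2 + 3 \cdot 2 + 2 \cdot 2 + 2 \left(2 - 3 \sqrt{2^{2} + 2^{2}}\right) + 2 \left(2 - 3 \sqrt{2^{2} + 2^{2}}\right)\right) = - 81 \left(4 - 9 \sqrt{4 + 4} + 6 + 6 + 4 + 2 \left(2 - 3 \sqrt{4 + 4}\right) + 2 \left(2 - 3 \sqrt{4 + 4}\right)\right) = - 81 \left(4 - 9 \sqrt{8} + 6 + 6 + 4 + 2 \left(2 - 3 \sqrt{8}\right) + 2 \left(2 - 3 \sqrt{8}\right)\right) = - 81 \left(4 - 9 \cdot 2 \sqrt{2} + 6 + 6 + 4 + 2 \left(2 - 3 \cdot 2 \sqrt{2}\right) + 2 \left(2 - 3 \cdot 2 \sqrt{2}\right)\right) = - 81 \left(4 - 18 \sqrt{2} + 6 + 6 + 4 + 2 \left(2 - 6 \sqrt{2}\right) + 2 \left(2 - 6 \sqrt{2}\right)\right) = - 81 \left(4 - 18 \sqrt{2} + 6 + 6 + 4 + \left(4 - 12 \sqrt{2}\right) + \left(4 - 12 \sqrt{2}\right)\right) = - 81 \left(28 - 42 \sqrt{2}\right) = -2268 + 3402 \sqrt{2}$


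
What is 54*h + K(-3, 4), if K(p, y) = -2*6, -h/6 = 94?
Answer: -30468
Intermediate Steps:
h = -564 (h = -6*94 = -564)
K(p, y) = -12
54*h + K(-3, 4) = 54*(-564) - 12 = -30456 - 12 = -30468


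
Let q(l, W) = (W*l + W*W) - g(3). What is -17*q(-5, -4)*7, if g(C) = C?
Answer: -3927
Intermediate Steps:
q(l, W) = -3 + W² + W*l (q(l, W) = (W*l + W*W) - 1*3 = (W*l + W²) - 3 = (W² + W*l) - 3 = -3 + W² + W*l)
-17*q(-5, -4)*7 = -17*(-3 + (-4)² - 4*(-5))*7 = -17*(-3 + 16 + 20)*7 = -17*33*7 = -561*7 = -3927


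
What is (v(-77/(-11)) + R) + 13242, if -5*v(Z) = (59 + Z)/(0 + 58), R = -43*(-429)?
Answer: 4594872/145 ≈ 31689.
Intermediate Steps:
R = 18447
v(Z) = -59/290 - Z/290 (v(Z) = -(59 + Z)/(5*(0 + 58)) = -(59 + Z)/(5*58) = -(59/58 + Z/58)/5 = -59/290 - Z/290)
(v(-77/(-11)) + R) + 13242 = ((-59/290 - (-77)/(290*(-11))) + 18447) + 13242 = ((-59/290 - (-77)*(-1)/(290*11)) + 18447) + 13242 = ((-59/290 - 1/290*7) + 18447) + 13242 = ((-59/290 - 7/290) + 18447) + 13242 = (-33/145 + 18447) + 13242 = 2674782/145 + 13242 = 4594872/145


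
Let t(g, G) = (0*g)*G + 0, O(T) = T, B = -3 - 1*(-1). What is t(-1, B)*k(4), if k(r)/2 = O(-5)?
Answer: 0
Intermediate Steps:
B = -2 (B = -3 + 1 = -2)
k(r) = -10 (k(r) = 2*(-5) = -10)
t(g, G) = 0 (t(g, G) = 0*G + 0 = 0 + 0 = 0)
t(-1, B)*k(4) = 0*(-10) = 0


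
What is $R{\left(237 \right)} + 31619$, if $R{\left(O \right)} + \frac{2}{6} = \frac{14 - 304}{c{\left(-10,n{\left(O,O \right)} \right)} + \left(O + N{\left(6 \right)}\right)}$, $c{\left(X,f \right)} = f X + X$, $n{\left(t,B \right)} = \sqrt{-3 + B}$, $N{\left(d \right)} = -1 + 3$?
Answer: $\frac{2754513866}{87123} - \frac{8700 \sqrt{26}}{29041} \approx 31615.0$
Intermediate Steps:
$N{\left(d \right)} = 2$
$c{\left(X,f \right)} = X + X f$ ($c{\left(X,f \right)} = X f + X = X + X f$)
$R{\left(O \right)} = - \frac{1}{3} - \frac{290}{-8 + O - 10 \sqrt{-3 + O}}$ ($R{\left(O \right)} = - \frac{1}{3} + \frac{14 - 304}{- 10 \left(1 + \sqrt{-3 + O}\right) + \left(O + 2\right)} = - \frac{1}{3} - \frac{290}{\left(-10 - 10 \sqrt{-3 + O}\right) + \left(2 + O\right)} = - \frac{1}{3} - \frac{290}{-8 + O - 10 \sqrt{-3 + O}}$)
$R{\left(237 \right)} + 31619 = \frac{-862 - 237 + 10 \sqrt{-3 + 237}}{3 \left(-8 + 237 - 10 \sqrt{-3 + 237}\right)} + 31619 = \frac{-862 - 237 + 10 \sqrt{234}}{3 \left(-8 + 237 - 10 \sqrt{234}\right)} + 31619 = \frac{-862 - 237 + 10 \cdot 3 \sqrt{26}}{3 \left(-8 + 237 - 10 \cdot 3 \sqrt{26}\right)} + 31619 = \frac{-862 - 237 + 30 \sqrt{26}}{3 \left(-8 + 237 - 30 \sqrt{26}\right)} + 31619 = \frac{-1099 + 30 \sqrt{26}}{3 \left(229 - 30 \sqrt{26}\right)} + 31619 = 31619 + \frac{-1099 + 30 \sqrt{26}}{3 \left(229 - 30 \sqrt{26}\right)}$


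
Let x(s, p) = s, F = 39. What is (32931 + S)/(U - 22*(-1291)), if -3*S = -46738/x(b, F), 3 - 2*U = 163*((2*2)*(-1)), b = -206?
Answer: 20304620/17754831 ≈ 1.1436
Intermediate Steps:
U = 655/2 (U = 3/2 - 163*(2*2)*(-1)/2 = 3/2 - 163*4*(-1)/2 = 3/2 - 163*(-4)/2 = 3/2 - ½*(-652) = 3/2 + 326 = 655/2 ≈ 327.50)
S = -23369/309 (S = -(-46738)/(3*(-206)) = -(-46738)*(-1)/(3*206) = -⅓*23369/103 = -23369/309 ≈ -75.628)
(32931 + S)/(U - 22*(-1291)) = (32931 - 23369/309)/(655/2 - 22*(-1291)) = 10152310/(309*(655/2 + 28402)) = 10152310/(309*(57459/2)) = (10152310/309)*(2/57459) = 20304620/17754831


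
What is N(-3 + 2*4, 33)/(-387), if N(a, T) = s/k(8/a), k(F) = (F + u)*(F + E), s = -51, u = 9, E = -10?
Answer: -425/287154 ≈ -0.0014800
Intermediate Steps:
k(F) = (-10 + F)*(9 + F) (k(F) = (F + 9)*(F - 10) = (9 + F)*(-10 + F) = (-10 + F)*(9 + F))
N(a, T) = -51/(-90 - 8/a + 64/a**2) (N(a, T) = -51/(-90 + (8/a)**2 - 8/a) = -51/(-90 + 64/a**2 - 8/a) = -51/(-90 - 8/a + 64/a**2))
N(-3 + 2*4, 33)/(-387) = (51*(-3 + 2*4)**2/(2*(-32 + 4*(-3 + 2*4) + 45*(-3 + 2*4)**2)))/(-387) = (51*(-3 + 8)**2/(2*(-32 + 4*(-3 + 8) + 45*(-3 + 8)**2)))*(-1/387) = ((51/2)*5**2/(-32 + 4*5 + 45*5**2))*(-1/387) = ((51/2)*25/(-32 + 20 + 45*25))*(-1/387) = ((51/2)*25/(-32 + 20 + 1125))*(-1/387) = ((51/2)*25/1113)*(-1/387) = ((51/2)*25*(1/1113))*(-1/387) = (425/742)*(-1/387) = -425/287154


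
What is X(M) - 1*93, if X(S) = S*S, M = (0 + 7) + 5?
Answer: 51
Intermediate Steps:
M = 12 (M = 7 + 5 = 12)
X(S) = S²
X(M) - 1*93 = 12² - 1*93 = 144 - 93 = 51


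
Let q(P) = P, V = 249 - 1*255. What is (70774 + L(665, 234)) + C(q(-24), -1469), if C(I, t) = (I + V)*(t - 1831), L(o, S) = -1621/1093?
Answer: 185561361/1093 ≈ 1.6977e+5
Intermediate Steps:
V = -6 (V = 249 - 255 = -6)
L(o, S) = -1621/1093 (L(o, S) = -1621*1/1093 = -1621/1093)
C(I, t) = (-1831 + t)*(-6 + I) (C(I, t) = (I - 6)*(t - 1831) = (-6 + I)*(-1831 + t) = (-1831 + t)*(-6 + I))
(70774 + L(665, 234)) + C(q(-24), -1469) = (70774 - 1621/1093) + (10986 - 1831*(-24) - 6*(-1469) - 24*(-1469)) = 77354361/1093 + (10986 + 43944 + 8814 + 35256) = 77354361/1093 + 99000 = 185561361/1093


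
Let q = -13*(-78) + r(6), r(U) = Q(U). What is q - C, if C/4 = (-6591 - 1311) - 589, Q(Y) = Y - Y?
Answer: 34978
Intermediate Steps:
Q(Y) = 0
r(U) = 0
C = -33964 (C = 4*((-6591 - 1311) - 589) = 4*(-7902 - 589) = 4*(-8491) = -33964)
q = 1014 (q = -13*(-78) + 0 = 1014 + 0 = 1014)
q - C = 1014 - 1*(-33964) = 1014 + 33964 = 34978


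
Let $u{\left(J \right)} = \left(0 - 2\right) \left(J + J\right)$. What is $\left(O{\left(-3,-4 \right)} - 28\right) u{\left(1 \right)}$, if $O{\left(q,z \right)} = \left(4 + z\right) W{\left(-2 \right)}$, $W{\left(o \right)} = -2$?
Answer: $112$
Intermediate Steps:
$u{\left(J \right)} = - 4 J$ ($u{\left(J \right)} = - 2 \cdot 2 J = - 4 J$)
$O{\left(q,z \right)} = -8 - 2 z$ ($O{\left(q,z \right)} = \left(4 + z\right) \left(-2\right) = -8 - 2 z$)
$\left(O{\left(-3,-4 \right)} - 28\right) u{\left(1 \right)} = \left(\left(-8 - -8\right) - 28\right) \left(\left(-4\right) 1\right) = \left(\left(-8 + 8\right) - 28\right) \left(-4\right) = \left(0 - 28\right) \left(-4\right) = \left(-28\right) \left(-4\right) = 112$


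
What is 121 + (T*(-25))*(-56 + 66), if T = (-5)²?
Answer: -6129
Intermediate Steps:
T = 25
121 + (T*(-25))*(-56 + 66) = 121 + (25*(-25))*(-56 + 66) = 121 - 625*10 = 121 - 6250 = -6129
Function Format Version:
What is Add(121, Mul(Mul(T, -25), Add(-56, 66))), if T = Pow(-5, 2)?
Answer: -6129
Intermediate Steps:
T = 25
Add(121, Mul(Mul(T, -25), Add(-56, 66))) = Add(121, Mul(Mul(25, -25), Add(-56, 66))) = Add(121, Mul(-625, 10)) = Add(121, -6250) = -6129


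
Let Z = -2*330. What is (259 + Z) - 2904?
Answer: -3305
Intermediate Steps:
Z = -660
(259 + Z) - 2904 = (259 - 660) - 2904 = -401 - 2904 = -3305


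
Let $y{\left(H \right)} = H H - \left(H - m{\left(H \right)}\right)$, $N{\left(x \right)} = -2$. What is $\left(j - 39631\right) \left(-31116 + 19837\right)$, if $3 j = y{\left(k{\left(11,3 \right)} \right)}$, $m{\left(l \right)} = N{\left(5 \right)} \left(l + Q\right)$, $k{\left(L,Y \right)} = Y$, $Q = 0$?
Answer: $446998049$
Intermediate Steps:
$m{\left(l \right)} = - 2 l$ ($m{\left(l \right)} = - 2 \left(l + 0\right) = - 2 l$)
$y{\left(H \right)} = H^{2} - 3 H$ ($y{\left(H \right)} = H H - 3 H = H^{2} - 3 H$)
$j = 0$ ($j = \frac{3 \left(-3 + 3\right)}{3} = \frac{3 \cdot 0}{3} = \frac{1}{3} \cdot 0 = 0$)
$\left(j - 39631\right) \left(-31116 + 19837\right) = \left(0 - 39631\right) \left(-31116 + 19837\right) = \left(-39631\right) \left(-11279\right) = 446998049$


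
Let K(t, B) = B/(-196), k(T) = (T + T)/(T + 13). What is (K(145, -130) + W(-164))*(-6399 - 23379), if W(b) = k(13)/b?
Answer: -11232687/574 ≈ -19569.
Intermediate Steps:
k(T) = 2*T/(13 + T) (k(T) = (2*T)/(13 + T) = 2*T/(13 + T))
K(t, B) = -B/196 (K(t, B) = B*(-1/196) = -B/196)
W(b) = 1/b (W(b) = (2*13/(13 + 13))/b = (2*13/26)/b = (2*13*(1/26))/b = 1/b)
(K(145, -130) + W(-164))*(-6399 - 23379) = (-1/196*(-130) + 1/(-164))*(-6399 - 23379) = (65/98 - 1/164)*(-29778) = (5281/8036)*(-29778) = -11232687/574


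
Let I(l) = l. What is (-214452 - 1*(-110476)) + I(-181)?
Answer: -104157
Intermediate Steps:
(-214452 - 1*(-110476)) + I(-181) = (-214452 - 1*(-110476)) - 181 = (-214452 + 110476) - 181 = -103976 - 181 = -104157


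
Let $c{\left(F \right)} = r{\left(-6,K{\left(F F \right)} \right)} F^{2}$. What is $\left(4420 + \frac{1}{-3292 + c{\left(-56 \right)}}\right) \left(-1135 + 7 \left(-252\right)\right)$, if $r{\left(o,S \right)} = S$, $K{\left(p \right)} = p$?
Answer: $- \frac{125972918953219}{9831204} \approx -1.2814 \cdot 10^{7}$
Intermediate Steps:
$c{\left(F \right)} = F^{4}$ ($c{\left(F \right)} = F F F^{2} = F^{2} F^{2} = F^{4}$)
$\left(4420 + \frac{1}{-3292 + c{\left(-56 \right)}}\right) \left(-1135 + 7 \left(-252\right)\right) = \left(4420 + \frac{1}{-3292 + \left(-56\right)^{4}}\right) \left(-1135 + 7 \left(-252\right)\right) = \left(4420 + \frac{1}{-3292 + 9834496}\right) \left(-1135 - 1764\right) = \left(4420 + \frac{1}{9831204}\right) \left(-2899\right) = \frac{43453921681}{9831204} \left(-2899\right) = - \frac{125972918953219}{9831204}$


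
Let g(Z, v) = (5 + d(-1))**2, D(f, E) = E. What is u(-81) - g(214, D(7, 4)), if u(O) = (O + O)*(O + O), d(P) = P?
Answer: 26228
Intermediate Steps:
g(Z, v) = 16 (g(Z, v) = (5 - 1)**2 = 4**2 = 16)
u(O) = 4*O**2 (u(O) = (2*O)*(2*O) = 4*O**2)
u(-81) - g(214, D(7, 4)) = 4*(-81)**2 - 1*16 = 4*6561 - 16 = 26244 - 16 = 26228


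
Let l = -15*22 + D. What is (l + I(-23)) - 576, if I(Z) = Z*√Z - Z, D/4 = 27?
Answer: -775 - 23*I*√23 ≈ -775.0 - 110.3*I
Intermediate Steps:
D = 108 (D = 4*27 = 108)
I(Z) = Z^(3/2) - Z
l = -222 (l = -15*22 + 108 = -330 + 108 = -222)
(l + I(-23)) - 576 = (-222 + ((-23)^(3/2) - 1*(-23))) - 576 = (-222 + (-23*I*√23 + 23)) - 576 = (-222 + (23 - 23*I*√23)) - 576 = (-199 - 23*I*√23) - 576 = -775 - 23*I*√23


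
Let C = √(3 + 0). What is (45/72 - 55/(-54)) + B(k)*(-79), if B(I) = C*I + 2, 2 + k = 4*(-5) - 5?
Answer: -33773/216 + 2133*√3 ≈ 3538.1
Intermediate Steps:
k = -27 (k = -2 + (4*(-5) - 5) = -2 + (-20 - 5) = -2 - 25 = -27)
C = √3 ≈ 1.7320
B(I) = 2 + I*√3 (B(I) = √3*I + 2 = I*√3 + 2 = 2 + I*√3)
(45/72 - 55/(-54)) + B(k)*(-79) = (45/72 - 55/(-54)) + (2 - 27*√3)*(-79) = (45*(1/72) - 55*(-1/54)) + (-158 + 2133*√3) = (5/8 + 55/54) + (-158 + 2133*√3) = 355/216 + (-158 + 2133*√3) = -33773/216 + 2133*√3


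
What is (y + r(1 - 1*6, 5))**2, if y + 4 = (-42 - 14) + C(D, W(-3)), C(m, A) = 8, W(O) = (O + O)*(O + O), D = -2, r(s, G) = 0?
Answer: 2704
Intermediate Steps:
W(O) = 4*O**2 (W(O) = (2*O)*(2*O) = 4*O**2)
y = -52 (y = -4 + ((-42 - 14) + 8) = -4 + (-56 + 8) = -4 - 48 = -52)
(y + r(1 - 1*6, 5))**2 = (-52 + 0)**2 = (-52)**2 = 2704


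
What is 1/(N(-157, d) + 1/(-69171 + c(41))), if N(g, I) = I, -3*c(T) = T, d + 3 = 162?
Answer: 207554/33001083 ≈ 0.0062893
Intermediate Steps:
d = 159 (d = -3 + 162 = 159)
c(T) = -T/3
1/(N(-157, d) + 1/(-69171 + c(41))) = 1/(159 + 1/(-69171 - ⅓*41)) = 1/(159 + 1/(-69171 - 41/3)) = 1/(159 + 1/(-207554/3)) = 1/(159 - 3/207554) = 1/(33001083/207554) = 207554/33001083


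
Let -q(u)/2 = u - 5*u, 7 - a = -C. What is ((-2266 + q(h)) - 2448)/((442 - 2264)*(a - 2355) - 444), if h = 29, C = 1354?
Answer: -2241/905312 ≈ -0.0024754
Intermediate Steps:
a = 1361 (a = 7 - (-1)*1354 = 7 - 1*(-1354) = 7 + 1354 = 1361)
q(u) = 8*u (q(u) = -2*(u - 5*u) = -(-8)*u = 8*u)
((-2266 + q(h)) - 2448)/((442 - 2264)*(a - 2355) - 444) = ((-2266 + 8*29) - 2448)/((442 - 2264)*(1361 - 2355) - 444) = ((-2266 + 232) - 2448)/(-1822*(-994) - 444) = (-2034 - 2448)/(1811068 - 444) = -4482/1810624 = -4482*1/1810624 = -2241/905312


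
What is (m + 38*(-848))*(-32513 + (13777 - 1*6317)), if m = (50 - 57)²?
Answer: 806080275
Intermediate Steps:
m = 49 (m = (-7)² = 49)
(m + 38*(-848))*(-32513 + (13777 - 1*6317)) = (49 + 38*(-848))*(-32513 + (13777 - 1*6317)) = (49 - 32224)*(-32513 + (13777 - 6317)) = -32175*(-32513 + 7460) = -32175*(-25053) = 806080275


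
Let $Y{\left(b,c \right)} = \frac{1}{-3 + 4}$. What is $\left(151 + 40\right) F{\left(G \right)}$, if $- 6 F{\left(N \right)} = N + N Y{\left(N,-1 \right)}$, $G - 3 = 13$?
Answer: $- \frac{3056}{3} \approx -1018.7$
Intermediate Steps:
$G = 16$ ($G = 3 + 13 = 16$)
$Y{\left(b,c \right)} = 1$ ($Y{\left(b,c \right)} = 1^{-1} = 1$)
$F{\left(N \right)} = - \frac{N}{3}$ ($F{\left(N \right)} = - \frac{N + N 1}{6} = - \frac{N + N}{6} = - \frac{2 N}{6} = - \frac{N}{3}$)
$\left(151 + 40\right) F{\left(G \right)} = \left(151 + 40\right) \left(\left(- \frac{1}{3}\right) 16\right) = 191 \left(- \frac{16}{3}\right) = - \frac{3056}{3}$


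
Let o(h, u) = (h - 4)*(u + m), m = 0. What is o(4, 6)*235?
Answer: 0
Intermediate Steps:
o(h, u) = u*(-4 + h) (o(h, u) = (h - 4)*(u + 0) = (-4 + h)*u = u*(-4 + h))
o(4, 6)*235 = (6*(-4 + 4))*235 = (6*0)*235 = 0*235 = 0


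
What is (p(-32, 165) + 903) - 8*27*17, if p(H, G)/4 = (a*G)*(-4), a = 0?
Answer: -2769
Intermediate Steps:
p(H, G) = 0 (p(H, G) = 4*((0*G)*(-4)) = 4*(0*(-4)) = 4*0 = 0)
(p(-32, 165) + 903) - 8*27*17 = (0 + 903) - 8*27*17 = 903 - 216*17 = 903 - 3672 = -2769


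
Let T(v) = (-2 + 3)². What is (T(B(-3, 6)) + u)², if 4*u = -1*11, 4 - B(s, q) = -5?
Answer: 49/16 ≈ 3.0625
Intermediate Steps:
B(s, q) = 9 (B(s, q) = 4 - 1*(-5) = 4 + 5 = 9)
T(v) = 1 (T(v) = 1² = 1)
u = -11/4 (u = (-1*11)/4 = (¼)*(-11) = -11/4 ≈ -2.7500)
(T(B(-3, 6)) + u)² = (1 - 11/4)² = (-7/4)² = 49/16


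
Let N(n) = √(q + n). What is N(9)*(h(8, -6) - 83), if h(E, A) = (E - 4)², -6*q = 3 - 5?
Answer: -134*√21/3 ≈ -204.69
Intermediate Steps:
q = ⅓ (q = -(3 - 5)/6 = -⅙*(-2) = ⅓ ≈ 0.33333)
N(n) = √(⅓ + n)
h(E, A) = (-4 + E)²
N(9)*(h(8, -6) - 83) = (√(3 + 9*9)/3)*((-4 + 8)² - 83) = (√(3 + 81)/3)*(4² - 83) = (√84/3)*(16 - 83) = ((2*√21)/3)*(-67) = (2*√21/3)*(-67) = -134*√21/3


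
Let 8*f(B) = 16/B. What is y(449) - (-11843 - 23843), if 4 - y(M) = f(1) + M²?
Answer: -165913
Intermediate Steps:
f(B) = 2/B (f(B) = (16/B)/8 = 2/B)
y(M) = 2 - M² (y(M) = 4 - (2/1 + M²) = 4 - (2*1 + M²) = 4 - (2 + M²) = 4 + (-2 - M²) = 2 - M²)
y(449) - (-11843 - 23843) = (2 - 1*449²) - (-11843 - 23843) = (2 - 1*201601) - 1*(-35686) = (2 - 201601) + 35686 = -201599 + 35686 = -165913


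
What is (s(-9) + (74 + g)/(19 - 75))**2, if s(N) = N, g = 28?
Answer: 91809/784 ≈ 117.10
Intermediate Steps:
(s(-9) + (74 + g)/(19 - 75))**2 = (-9 + (74 + 28)/(19 - 75))**2 = (-9 + 102/(-56))**2 = (-9 + 102*(-1/56))**2 = (-9 - 51/28)**2 = (-303/28)**2 = 91809/784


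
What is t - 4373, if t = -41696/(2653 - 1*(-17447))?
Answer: -21984749/5025 ≈ -4375.1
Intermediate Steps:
t = -10424/5025 (t = -41696/(2653 + 17447) = -41696/20100 = -41696*1/20100 = -10424/5025 ≈ -2.0744)
t - 4373 = -10424/5025 - 4373 = -21984749/5025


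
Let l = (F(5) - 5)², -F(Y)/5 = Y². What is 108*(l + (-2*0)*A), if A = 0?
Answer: 1825200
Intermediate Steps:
F(Y) = -5*Y²
l = 16900 (l = (-5*5² - 5)² = (-5*25 - 5)² = (-125 - 5)² = (-130)² = 16900)
108*(l + (-2*0)*A) = 108*(16900 - 2*0*0) = 108*(16900 + 0*0) = 108*(16900 + 0) = 108*16900 = 1825200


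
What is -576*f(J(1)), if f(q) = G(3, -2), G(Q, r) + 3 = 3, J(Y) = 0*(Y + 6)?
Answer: 0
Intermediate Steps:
J(Y) = 0 (J(Y) = 0*(6 + Y) = 0)
G(Q, r) = 0 (G(Q, r) = -3 + 3 = 0)
f(q) = 0
-576*f(J(1)) = -576*0 = 0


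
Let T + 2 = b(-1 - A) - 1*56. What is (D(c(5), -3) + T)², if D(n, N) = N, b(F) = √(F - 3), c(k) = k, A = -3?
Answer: (61 - I)² ≈ 3720.0 - 122.0*I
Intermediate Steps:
b(F) = √(-3 + F)
T = -58 + I (T = -2 + (√(-3 + (-1 - 1*(-3))) - 1*56) = -2 + (√(-3 + (-1 + 3)) - 56) = -2 + (√(-3 + 2) - 56) = -2 + (√(-1) - 56) = -2 + (I - 56) = -2 + (-56 + I) = -58 + I ≈ -58.0 + 1.0*I)
(D(c(5), -3) + T)² = (-3 + (-58 + I))² = (-61 + I)²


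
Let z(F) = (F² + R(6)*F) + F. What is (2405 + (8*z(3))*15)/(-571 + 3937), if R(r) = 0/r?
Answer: 3845/3366 ≈ 1.1423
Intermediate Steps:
R(r) = 0
z(F) = F + F² (z(F) = (F² + 0*F) + F = (F² + 0) + F = F² + F = F + F²)
(2405 + (8*z(3))*15)/(-571 + 3937) = (2405 + (8*(3*(1 + 3)))*15)/(-571 + 3937) = (2405 + (8*(3*4))*15)/3366 = (2405 + (8*12)*15)*(1/3366) = (2405 + 96*15)*(1/3366) = (2405 + 1440)*(1/3366) = 3845*(1/3366) = 3845/3366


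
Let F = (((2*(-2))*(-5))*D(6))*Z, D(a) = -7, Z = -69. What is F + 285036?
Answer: 294696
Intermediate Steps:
F = 9660 (F = (((2*(-2))*(-5))*(-7))*(-69) = (-4*(-5)*(-7))*(-69) = (20*(-7))*(-69) = -140*(-69) = 9660)
F + 285036 = 9660 + 285036 = 294696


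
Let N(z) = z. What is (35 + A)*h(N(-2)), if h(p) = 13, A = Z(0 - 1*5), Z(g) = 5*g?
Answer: 130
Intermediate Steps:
A = -25 (A = 5*(0 - 1*5) = 5*(0 - 5) = 5*(-5) = -25)
(35 + A)*h(N(-2)) = (35 - 25)*13 = 10*13 = 130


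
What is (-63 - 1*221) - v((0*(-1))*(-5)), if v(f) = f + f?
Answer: -284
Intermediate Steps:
v(f) = 2*f
(-63 - 1*221) - v((0*(-1))*(-5)) = (-63 - 1*221) - 2*(0*(-1))*(-5) = (-63 - 221) - 2*0*(-5) = -284 - 2*0 = -284 - 1*0 = -284 + 0 = -284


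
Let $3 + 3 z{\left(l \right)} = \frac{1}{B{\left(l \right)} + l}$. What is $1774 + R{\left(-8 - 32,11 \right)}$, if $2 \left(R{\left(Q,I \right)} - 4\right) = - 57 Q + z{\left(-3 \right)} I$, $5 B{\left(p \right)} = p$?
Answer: $\frac{314495}{108} \approx 2912.0$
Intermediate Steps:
$B{\left(p \right)} = \frac{p}{5}$
$z{\left(l \right)} = -1 + \frac{5}{18 l}$ ($z{\left(l \right)} = -1 + \frac{1}{3 \left(\frac{l}{5} + l\right)} = -1 + \frac{1}{3 \frac{6 l}{5}} = -1 + \frac{\frac{5}{6} \frac{1}{l}}{3} = -1 + \frac{5}{18 l}$)
$R{\left(Q,I \right)} = 4 - \frac{59 I}{108} - \frac{57 Q}{2}$ ($R{\left(Q,I \right)} = 4 + \frac{- 57 Q + \frac{\frac{5}{18} - -3}{-3} I}{2} = 4 + \frac{- 57 Q + - \frac{\frac{5}{18} + 3}{3} I}{2} = 4 + \frac{- 57 Q + \left(- \frac{1}{3}\right) \frac{59}{18} I}{2} = 4 + \frac{- 57 Q - \frac{59 I}{54}}{2} = 4 - \left(\frac{57 Q}{2} + \frac{59 I}{108}\right) = 4 - \frac{59 I}{108} - \frac{57 Q}{2}$)
$1774 + R{\left(-8 - 32,11 \right)} = 1774 - \left(\frac{217}{108} + \frac{57 \left(-8 - 32\right)}{2}\right) = 1774 - - \frac{122903}{108} = 1774 + \left(4 - \frac{649}{108} + 1140\right) = 1774 + \frac{122903}{108} = \frac{314495}{108}$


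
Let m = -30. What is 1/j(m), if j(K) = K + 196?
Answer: 1/166 ≈ 0.0060241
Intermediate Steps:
j(K) = 196 + K
1/j(m) = 1/(196 - 30) = 1/166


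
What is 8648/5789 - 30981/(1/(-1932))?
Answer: 346502294036/5789 ≈ 5.9855e+7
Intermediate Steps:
8648/5789 - 30981/(1/(-1932)) = 8648*(1/5789) - 30981/(-1/1932) = 8648/5789 - 30981*(-1932) = 8648/5789 + 59855292 = 346502294036/5789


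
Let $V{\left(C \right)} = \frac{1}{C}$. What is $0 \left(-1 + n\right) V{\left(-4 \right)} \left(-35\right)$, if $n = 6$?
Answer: $0$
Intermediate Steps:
$0 \left(-1 + n\right) V{\left(-4 \right)} \left(-35\right) = \frac{0 \left(-1 + 6\right)}{-4} \left(-35\right) = 0 \cdot 5 \left(- \frac{1}{4}\right) \left(-35\right) = 0 \left(- \frac{1}{4}\right) \left(-35\right) = 0 \left(-35\right) = 0$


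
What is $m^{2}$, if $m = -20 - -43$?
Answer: $529$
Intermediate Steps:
$m = 23$ ($m = -20 + 43 = 23$)
$m^{2} = 23^{2} = 529$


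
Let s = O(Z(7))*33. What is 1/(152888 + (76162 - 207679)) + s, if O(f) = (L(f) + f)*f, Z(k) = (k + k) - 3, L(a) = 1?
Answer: 93092077/21371 ≈ 4356.0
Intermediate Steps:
Z(k) = -3 + 2*k (Z(k) = 2*k - 3 = -3 + 2*k)
O(f) = f*(1 + f) (O(f) = (1 + f)*f = f*(1 + f))
s = 4356 (s = ((-3 + 2*7)*(1 + (-3 + 2*7)))*33 = ((-3 + 14)*(1 + (-3 + 14)))*33 = (11*(1 + 11))*33 = (11*12)*33 = 132*33 = 4356)
1/(152888 + (76162 - 207679)) + s = 1/(152888 + (76162 - 207679)) + 4356 = 1/(152888 - 131517) + 4356 = 1/21371 + 4356 = 93092077/21371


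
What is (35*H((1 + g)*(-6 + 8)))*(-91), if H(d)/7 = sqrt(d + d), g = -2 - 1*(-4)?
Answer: -44590*sqrt(3) ≈ -77232.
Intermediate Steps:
g = 2 (g = -2 + 4 = 2)
H(d) = 7*sqrt(2)*sqrt(d) (H(d) = 7*sqrt(d + d) = 7*sqrt(2*d) = 7*(sqrt(2)*sqrt(d)) = 7*sqrt(2)*sqrt(d))
(35*H((1 + g)*(-6 + 8)))*(-91) = (35*(7*sqrt(2)*sqrt((1 + 2)*(-6 + 8))))*(-91) = (35*(7*sqrt(2)*sqrt(3*2)))*(-91) = (35*(7*sqrt(2)*sqrt(6)))*(-91) = (35*(14*sqrt(3)))*(-91) = (490*sqrt(3))*(-91) = -44590*sqrt(3)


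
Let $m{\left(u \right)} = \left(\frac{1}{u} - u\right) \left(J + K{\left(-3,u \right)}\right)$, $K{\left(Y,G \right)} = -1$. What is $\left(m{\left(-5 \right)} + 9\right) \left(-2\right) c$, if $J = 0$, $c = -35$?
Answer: $294$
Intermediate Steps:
$m{\left(u \right)} = u - \frac{1}{u}$ ($m{\left(u \right)} = \left(\frac{1}{u} - u\right) \left(0 - 1\right) = \left(\frac{1}{u} - u\right) \left(-1\right) = u - \frac{1}{u}$)
$\left(m{\left(-5 \right)} + 9\right) \left(-2\right) c = \left(\left(-5 - \frac{1}{-5}\right) + 9\right) \left(-2\right) \left(-35\right) = \left(\left(-5 - - \frac{1}{5}\right) + 9\right) \left(-2\right) \left(-35\right) = \left(\left(-5 + \frac{1}{5}\right) + 9\right) \left(-2\right) \left(-35\right) = \left(- \frac{24}{5} + 9\right) \left(-2\right) \left(-35\right) = \frac{21}{5} \left(-2\right) \left(-35\right) = \left(- \frac{42}{5}\right) \left(-35\right) = 294$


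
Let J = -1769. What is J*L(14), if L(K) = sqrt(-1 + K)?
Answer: -1769*sqrt(13) ≈ -6378.2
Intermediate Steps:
J*L(14) = -1769*sqrt(-1 + 14) = -1769*sqrt(13)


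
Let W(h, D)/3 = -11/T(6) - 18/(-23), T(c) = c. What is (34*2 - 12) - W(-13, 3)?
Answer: 2721/46 ≈ 59.152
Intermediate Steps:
W(h, D) = -145/46 (W(h, D) = 3*(-11/6 - 18/(-23)) = 3*(-11*⅙ - 18*(-1/23)) = 3*(-11/6 + 18/23) = 3*(-145/138) = -145/46)
(34*2 - 12) - W(-13, 3) = (34*2 - 12) - 1*(-145/46) = (68 - 12) + 145/46 = 56 + 145/46 = 2721/46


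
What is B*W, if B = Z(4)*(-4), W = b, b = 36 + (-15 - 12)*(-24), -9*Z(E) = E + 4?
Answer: 2432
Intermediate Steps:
Z(E) = -4/9 - E/9 (Z(E) = -(E + 4)/9 = -(4 + E)/9 = -4/9 - E/9)
b = 684 (b = 36 - 27*(-24) = 36 + 648 = 684)
W = 684
B = 32/9 (B = (-4/9 - 1/9*4)*(-4) = (-4/9 - 4/9)*(-4) = -8/9*(-4) = 32/9 ≈ 3.5556)
B*W = (32/9)*684 = 2432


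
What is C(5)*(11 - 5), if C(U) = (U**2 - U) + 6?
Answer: 156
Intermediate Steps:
C(U) = 6 + U**2 - U
C(5)*(11 - 5) = (6 + 5**2 - 1*5)*(11 - 5) = (6 + 25 - 5)*6 = 26*6 = 156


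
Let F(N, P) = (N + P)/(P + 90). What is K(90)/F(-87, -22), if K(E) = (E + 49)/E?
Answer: -4726/4905 ≈ -0.96351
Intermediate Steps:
K(E) = (49 + E)/E
F(N, P) = (N + P)/(90 + P)
K(90)/F(-87, -22) = ((49 + 90)/90)/(((-87 - 22)/(90 - 22))) = ((1/90)*139)/((-109/68)) = 139/(90*(((1/68)*(-109)))) = 139/(90*(-109/68)) = (139/90)*(-68/109) = -4726/4905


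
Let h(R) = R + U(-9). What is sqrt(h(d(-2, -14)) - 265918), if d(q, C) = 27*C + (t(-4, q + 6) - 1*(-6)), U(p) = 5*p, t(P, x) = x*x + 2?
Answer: I*sqrt(266317) ≈ 516.06*I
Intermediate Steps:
t(P, x) = 2 + x**2 (t(P, x) = x**2 + 2 = 2 + x**2)
d(q, C) = 8 + (6 + q)**2 + 27*C (d(q, C) = 27*C + ((2 + (q + 6)**2) - 1*(-6)) = 27*C + ((2 + (6 + q)**2) + 6) = 27*C + (8 + (6 + q)**2) = 8 + (6 + q)**2 + 27*C)
h(R) = -45 + R (h(R) = R + 5*(-9) = R - 45 = -45 + R)
sqrt(h(d(-2, -14)) - 265918) = sqrt((-45 + (8 + (6 - 2)**2 + 27*(-14))) - 265918) = sqrt((-45 + (8 + 4**2 - 378)) - 265918) = sqrt((-45 + (8 + 16 - 378)) - 265918) = sqrt((-45 - 354) - 265918) = sqrt(-399 - 265918) = sqrt(-266317) = I*sqrt(266317)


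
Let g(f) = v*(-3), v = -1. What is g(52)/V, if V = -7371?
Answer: -1/2457 ≈ -0.00040700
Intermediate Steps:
g(f) = 3 (g(f) = -1*(-3) = 3)
g(52)/V = 3/(-7371) = 3*(-1/7371) = -1/2457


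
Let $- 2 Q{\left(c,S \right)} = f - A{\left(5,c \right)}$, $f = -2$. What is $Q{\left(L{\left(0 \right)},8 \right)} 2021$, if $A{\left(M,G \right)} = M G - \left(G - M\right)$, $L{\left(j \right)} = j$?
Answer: $\frac{14147}{2} \approx 7073.5$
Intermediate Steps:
$A{\left(M,G \right)} = M - G + G M$ ($A{\left(M,G \right)} = G M - \left(G - M\right) = M - G + G M$)
$Q{\left(c,S \right)} = \frac{7}{2} + 2 c$ ($Q{\left(c,S \right)} = - \frac{-2 - \left(5 - c + c 5\right)}{2} = - \frac{-2 - \left(5 - c + 5 c\right)}{2} = - \frac{-2 - \left(5 + 4 c\right)}{2} = - \frac{-7 - 4 c}{2} = \frac{7}{2} + 2 c$)
$Q{\left(L{\left(0 \right)},8 \right)} 2021 = \left(\frac{7}{2} + 2 \cdot 0\right) 2021 = \left(\frac{7}{2} + 0\right) 2021 = \frac{7}{2} \cdot 2021 = \frac{14147}{2}$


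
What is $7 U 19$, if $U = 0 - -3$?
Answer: $399$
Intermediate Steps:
$U = 3$ ($U = 0 + 3 = 3$)
$7 U 19 = 7 \cdot 3 \cdot 19 = 21 \cdot 19 = 399$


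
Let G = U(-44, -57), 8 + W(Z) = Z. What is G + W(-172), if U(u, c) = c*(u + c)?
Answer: 5577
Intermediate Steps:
W(Z) = -8 + Z
U(u, c) = c*(c + u)
G = 5757 (G = -57*(-57 - 44) = -57*(-101) = 5757)
G + W(-172) = 5757 + (-8 - 172) = 5757 - 180 = 5577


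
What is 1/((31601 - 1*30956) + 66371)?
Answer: 1/67016 ≈ 1.4922e-5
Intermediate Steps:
1/((31601 - 1*30956) + 66371) = 1/((31601 - 30956) + 66371) = 1/(645 + 66371) = 1/67016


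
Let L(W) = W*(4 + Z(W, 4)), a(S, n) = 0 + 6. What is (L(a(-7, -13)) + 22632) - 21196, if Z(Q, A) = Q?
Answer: 1496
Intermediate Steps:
a(S, n) = 6
L(W) = W*(4 + W)
(L(a(-7, -13)) + 22632) - 21196 = (6*(4 + 6) + 22632) - 21196 = (6*10 + 22632) - 21196 = (60 + 22632) - 21196 = 22692 - 21196 = 1496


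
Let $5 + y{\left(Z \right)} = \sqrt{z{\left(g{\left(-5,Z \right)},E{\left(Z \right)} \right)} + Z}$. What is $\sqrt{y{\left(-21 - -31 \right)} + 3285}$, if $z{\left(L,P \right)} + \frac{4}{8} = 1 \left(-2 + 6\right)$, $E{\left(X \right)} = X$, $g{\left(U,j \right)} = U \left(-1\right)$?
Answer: $\frac{\sqrt{13120 + 6 \sqrt{6}}}{2} \approx 57.303$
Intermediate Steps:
$g{\left(U,j \right)} = - U$
$z{\left(L,P \right)} = \frac{7}{2}$ ($z{\left(L,P \right)} = - \frac{1}{2} + 1 \left(-2 + 6\right) = - \frac{1}{2} + 1 \cdot 4 = - \frac{1}{2} + 4 = \frac{7}{2}$)
$y{\left(Z \right)} = -5 + \sqrt{\frac{7}{2} + Z}$
$\sqrt{y{\left(-21 - -31 \right)} + 3285} = \sqrt{\left(-5 + \frac{\sqrt{14 + 4 \left(-21 - -31\right)}}{2}\right) + 3285} = \sqrt{\left(-5 + \frac{\sqrt{14 + 4 \left(-21 + 31\right)}}{2}\right) + 3285} = \sqrt{\left(-5 + \frac{\sqrt{14 + 4 \cdot 10}}{2}\right) + 3285} = \sqrt{\left(-5 + \frac{\sqrt{14 + 40}}{2}\right) + 3285} = \sqrt{\left(-5 + \frac{\sqrt{54}}{2}\right) + 3285} = \sqrt{\left(-5 + \frac{3 \sqrt{6}}{2}\right) + 3285} = \sqrt{3280 + \frac{3 \sqrt{6}}{2}}$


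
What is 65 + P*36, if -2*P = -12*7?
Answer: 1577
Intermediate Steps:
P = 42 (P = -(-6)*7 = -½*(-84) = 42)
65 + P*36 = 65 + 42*36 = 65 + 1512 = 1577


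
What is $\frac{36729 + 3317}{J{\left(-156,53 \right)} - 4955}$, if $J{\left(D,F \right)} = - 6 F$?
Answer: $- \frac{40046}{5273} \approx -7.5945$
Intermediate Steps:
$\frac{36729 + 3317}{J{\left(-156,53 \right)} - 4955} = \frac{36729 + 3317}{\left(-6\right) 53 - 4955} = \frac{40046}{-318 - 4955} = \frac{40046}{-5273} = 40046 \left(- \frac{1}{5273}\right) = - \frac{40046}{5273}$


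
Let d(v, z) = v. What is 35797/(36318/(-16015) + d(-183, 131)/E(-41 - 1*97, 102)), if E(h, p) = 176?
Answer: -100898856080/9322713 ≈ -10823.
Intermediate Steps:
35797/(36318/(-16015) + d(-183, 131)/E(-41 - 1*97, 102)) = 35797/(36318/(-16015) - 183/176) = 35797/(36318*(-1/16015) - 183*1/176) = 35797/(-36318/16015 - 183/176) = 35797/(-9322713/2818640) = 35797*(-2818640/9322713) = -100898856080/9322713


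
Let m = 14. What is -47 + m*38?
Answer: 485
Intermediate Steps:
-47 + m*38 = -47 + 14*38 = -47 + 532 = 485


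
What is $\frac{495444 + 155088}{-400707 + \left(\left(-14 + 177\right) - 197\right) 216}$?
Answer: $- \frac{216844}{136017} \approx -1.5942$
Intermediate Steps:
$\frac{495444 + 155088}{-400707 + \left(\left(-14 + 177\right) - 197\right) 216} = \frac{650532}{-400707 + \left(163 - 197\right) 216} = \frac{650532}{-400707 - 7344} = \frac{650532}{-408051} = 650532 \left(- \frac{1}{408051}\right) = - \frac{216844}{136017}$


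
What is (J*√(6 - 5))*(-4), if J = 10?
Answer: -40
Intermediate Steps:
(J*√(6 - 5))*(-4) = (10*√(6 - 5))*(-4) = (10*√1)*(-4) = (10*1)*(-4) = 10*(-4) = -40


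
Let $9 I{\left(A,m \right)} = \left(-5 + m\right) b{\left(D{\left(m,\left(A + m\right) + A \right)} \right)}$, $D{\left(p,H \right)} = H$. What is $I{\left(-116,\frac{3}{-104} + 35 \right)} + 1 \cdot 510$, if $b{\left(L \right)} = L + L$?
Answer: $- \frac{13015909}{16224} \approx -802.26$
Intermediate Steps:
$b{\left(L \right)} = 2 L$
$I{\left(A,m \right)} = \frac{\left(-5 + m\right) \left(2 m + 4 A\right)}{9}$ ($I{\left(A,m \right)} = \frac{\left(-5 + m\right) 2 \left(\left(A + m\right) + A\right)}{9} = \frac{\left(-5 + m\right) 2 \left(m + 2 A\right)}{9} = \frac{\left(-5 + m\right) \left(2 m + 4 A\right)}{9}$)
$I{\left(-116,\frac{3}{-104} + 35 \right)} + 1 \cdot 510 = \frac{2 \left(-5 + \left(\frac{3}{-104} + 35\right)\right) \left(\left(\frac{3}{-104} + 35\right) + 2 \left(-116\right)\right)}{9} + 1 \cdot 510 = \frac{2 \left(-5 + \left(3 \left(- \frac{1}{104}\right) + 35\right)\right) \left(\left(3 \left(- \frac{1}{104}\right) + 35\right) - 232\right)}{9} + 510 = \frac{2 \left(-5 + \left(- \frac{3}{104} + 35\right)\right) \left(\left(- \frac{3}{104} + 35\right) - 232\right)}{9} + 510 = \frac{2 \left(-5 + \frac{3637}{104}\right) \left(\frac{3637}{104} - 232\right)}{9} + 510 = \frac{2}{9} \cdot \frac{3117}{104} \left(- \frac{20491}{104}\right) + 510 = - \frac{21290149}{16224} + 510 = - \frac{13015909}{16224}$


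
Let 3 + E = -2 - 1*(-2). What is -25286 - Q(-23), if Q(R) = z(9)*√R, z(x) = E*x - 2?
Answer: -25286 + 29*I*√23 ≈ -25286.0 + 139.08*I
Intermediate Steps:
E = -3 (E = -3 + (-2 - 1*(-2)) = -3 + (-2 + 2) = -3 + 0 = -3)
z(x) = -2 - 3*x (z(x) = -3*x - 2 = -2 - 3*x)
Q(R) = -29*√R (Q(R) = (-2 - 3*9)*√R = (-2 - 27)*√R = -29*√R)
-25286 - Q(-23) = -25286 - (-29)*√(-23) = -25286 - (-29)*I*√23 = -25286 + 29*I*√23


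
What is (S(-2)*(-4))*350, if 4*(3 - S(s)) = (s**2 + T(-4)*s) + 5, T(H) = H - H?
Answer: -1050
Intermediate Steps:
T(H) = 0
S(s) = 7/4 - s**2/4 (S(s) = 3 - ((s**2 + 0*s) + 5)/4 = 3 - ((s**2 + 0) + 5)/4 = 3 - (s**2 + 5)/4 = 3 - (5 + s**2)/4 = 3 + (-5/4 - s**2/4) = 7/4 - s**2/4)
(S(-2)*(-4))*350 = ((7/4 - 1/4*(-2)**2)*(-4))*350 = ((7/4 - 1/4*4)*(-4))*350 = ((7/4 - 1)*(-4))*350 = ((3/4)*(-4))*350 = -3*350 = -1050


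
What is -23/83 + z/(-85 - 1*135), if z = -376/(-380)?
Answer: -244251/867350 ≈ -0.28161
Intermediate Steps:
z = 94/95 (z = -376*(-1/380) = 94/95 ≈ 0.98947)
-23/83 + z/(-85 - 1*135) = -23/83 + 94/(95*(-85 - 1*135)) = -23*1/83 + 94/(95*(-85 - 135)) = -23/83 + (94/95)/(-220) = -23/83 + (94/95)*(-1/220) = -23/83 - 47/10450 = -244251/867350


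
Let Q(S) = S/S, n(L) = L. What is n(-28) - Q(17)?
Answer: -29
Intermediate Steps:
Q(S) = 1
n(-28) - Q(17) = -28 - 1*1 = -28 - 1 = -29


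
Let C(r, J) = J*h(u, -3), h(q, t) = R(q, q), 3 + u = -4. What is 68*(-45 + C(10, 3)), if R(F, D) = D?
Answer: -4488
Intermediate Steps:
u = -7 (u = -3 - 4 = -7)
h(q, t) = q
C(r, J) = -7*J (C(r, J) = J*(-7) = -7*J)
68*(-45 + C(10, 3)) = 68*(-45 - 7*3) = 68*(-45 - 21) = 68*(-66) = -4488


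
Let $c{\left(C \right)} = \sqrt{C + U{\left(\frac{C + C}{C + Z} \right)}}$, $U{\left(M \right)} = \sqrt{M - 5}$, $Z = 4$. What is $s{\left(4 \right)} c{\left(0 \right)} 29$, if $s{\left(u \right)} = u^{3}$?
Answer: $1856 \sqrt[4]{-5} \approx 1962.5 + 1962.5 i$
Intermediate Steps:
$U{\left(M \right)} = \sqrt{-5 + M}$
$c{\left(C \right)} = \sqrt{C + \sqrt{-5 + \frac{2 C}{4 + C}}}$ ($c{\left(C \right)} = \sqrt{C + \sqrt{-5 + \frac{C + C}{C + 4}}} = \sqrt{C + \sqrt{-5 + \frac{2 C}{4 + C}}}$)
$s{\left(4 \right)} c{\left(0 \right)} 29 = 4^{3} \sqrt{0 + \sqrt{\frac{-20 - 0}{4 + 0}}} \cdot 29 = 64 \sqrt{0 + \sqrt{\frac{-20 + 0}{4}}} \cdot 29 = 64 \sqrt{0 + \sqrt{\frac{1}{4} \left(-20\right)}} 29 = 64 \sqrt{0 + \sqrt{-5}} \cdot 29 = 64 \sqrt{0 + i \sqrt{5}} \cdot 29 = 64 \sqrt{i \sqrt{5}} \cdot 29 = 64 \sqrt[4]{5} \sqrt{i} 29 = 1856 \sqrt[4]{5} \sqrt{i}$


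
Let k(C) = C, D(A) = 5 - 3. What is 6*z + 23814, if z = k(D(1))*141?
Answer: 25506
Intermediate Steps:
D(A) = 2
z = 282 (z = 2*141 = 282)
6*z + 23814 = 6*282 + 23814 = 1692 + 23814 = 25506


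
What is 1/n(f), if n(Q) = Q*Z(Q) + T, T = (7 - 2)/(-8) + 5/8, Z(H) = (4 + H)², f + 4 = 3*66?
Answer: 1/7605576 ≈ 1.3148e-7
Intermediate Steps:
f = 194 (f = -4 + 3*66 = -4 + 198 = 194)
T = 0 (T = 5*(-⅛) + 5*(⅛) = -5/8 + 5/8 = 0)
n(Q) = Q*(4 + Q)² (n(Q) = Q*(4 + Q)² + 0 = Q*(4 + Q)²)
1/n(f) = 1/(194*(4 + 194)²) = 1/(194*198²) = 1/(194*39204) = 1/7605576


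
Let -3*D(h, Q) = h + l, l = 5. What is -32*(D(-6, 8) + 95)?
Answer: -9152/3 ≈ -3050.7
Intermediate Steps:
D(h, Q) = -5/3 - h/3 (D(h, Q) = -(h + 5)/3 = -(5 + h)/3 = -5/3 - h/3)
-32*(D(-6, 8) + 95) = -32*((-5/3 - ⅓*(-6)) + 95) = -32*((-5/3 + 2) + 95) = -32*(⅓ + 95) = -32*286/3 = -9152/3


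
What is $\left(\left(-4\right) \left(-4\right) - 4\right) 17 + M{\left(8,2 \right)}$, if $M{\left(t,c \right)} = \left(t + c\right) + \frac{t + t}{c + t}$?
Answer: $\frac{1078}{5} \approx 215.6$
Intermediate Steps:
$M{\left(t,c \right)} = c + t + \frac{2 t}{c + t}$ ($M{\left(t,c \right)} = \left(c + t\right) + \frac{2 t}{c + t} = c + t + \frac{2 t}{c + t}$)
$\left(\left(-4\right) \left(-4\right) - 4\right) 17 + M{\left(8,2 \right)} = \left(\left(-4\right) \left(-4\right) - 4\right) 17 + \frac{2^{2} + 8^{2} + 2 \cdot 8 + 2 \cdot 2 \cdot 8}{2 + 8} = \left(16 - 4\right) 17 + \frac{4 + 64 + 16 + 32}{10} = 12 \cdot 17 + \frac{1}{10} \cdot 116 = 204 + \frac{58}{5} = \frac{1078}{5}$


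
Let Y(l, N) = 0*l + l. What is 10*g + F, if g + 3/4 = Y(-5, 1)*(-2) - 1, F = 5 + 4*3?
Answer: 199/2 ≈ 99.500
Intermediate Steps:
Y(l, N) = l (Y(l, N) = 0 + l = l)
F = 17 (F = 5 + 12 = 17)
g = 33/4 (g = -3/4 + (-5*(-2) - 1) = -3/4 + (10 - 1) = -3/4 + 9 = 33/4 ≈ 8.2500)
10*g + F = 10*(33/4) + 17 = 165/2 + 17 = 199/2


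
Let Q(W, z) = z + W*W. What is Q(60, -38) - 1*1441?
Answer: 2121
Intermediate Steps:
Q(W, z) = z + W²
Q(60, -38) - 1*1441 = (-38 + 60²) - 1*1441 = (-38 + 3600) - 1441 = 3562 - 1441 = 2121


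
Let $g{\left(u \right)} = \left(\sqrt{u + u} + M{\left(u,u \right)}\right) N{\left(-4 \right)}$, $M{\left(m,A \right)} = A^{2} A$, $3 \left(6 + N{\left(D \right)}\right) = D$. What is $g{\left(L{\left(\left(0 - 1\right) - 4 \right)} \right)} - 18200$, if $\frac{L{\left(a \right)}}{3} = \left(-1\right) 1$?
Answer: $-18002 - \frac{22 i \sqrt{6}}{3} \approx -18002.0 - 17.963 i$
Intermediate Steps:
$N{\left(D \right)} = -6 + \frac{D}{3}$
$L{\left(a \right)} = -3$ ($L{\left(a \right)} = 3 \left(\left(-1\right) 1\right) = 3 \left(-1\right) = -3$)
$M{\left(m,A \right)} = A^{3}$
$g{\left(u \right)} = - \frac{22 u^{3}}{3} - \frac{22 \sqrt{2} \sqrt{u}}{3}$ ($g{\left(u \right)} = \left(\sqrt{u + u} + u^{3}\right) \left(-6 + \frac{1}{3} \left(-4\right)\right) = \left(\sqrt{2 u} + u^{3}\right) \left(-6 - \frac{4}{3}\right) = \left(\sqrt{2} \sqrt{u} + u^{3}\right) \left(- \frac{22}{3}\right) = \left(u^{3} + \sqrt{2} \sqrt{u}\right) \left(- \frac{22}{3}\right) = - \frac{22 u^{3}}{3} - \frac{22 \sqrt{2} \sqrt{u}}{3}$)
$g{\left(L{\left(\left(0 - 1\right) - 4 \right)} \right)} - 18200 = \left(- \frac{22 \left(-3\right)^{3}}{3} - \frac{22 \sqrt{2} \sqrt{-3}}{3}\right) - 18200 = \left(\left(- \frac{22}{3}\right) \left(-27\right) - \frac{22 \sqrt{2} i \sqrt{3}}{3}\right) - 18200 = \left(198 - \frac{22 i \sqrt{6}}{3}\right) - 18200 = -18002 - \frac{22 i \sqrt{6}}{3}$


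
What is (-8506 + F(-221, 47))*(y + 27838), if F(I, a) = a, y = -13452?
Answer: -121691174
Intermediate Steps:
(-8506 + F(-221, 47))*(y + 27838) = (-8506 + 47)*(-13452 + 27838) = -8459*14386 = -121691174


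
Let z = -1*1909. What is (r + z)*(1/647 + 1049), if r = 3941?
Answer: 1379126528/647 ≈ 2.1316e+6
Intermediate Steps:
z = -1909
(r + z)*(1/647 + 1049) = (3941 - 1909)*(1/647 + 1049) = 2032*(1/647 + 1049) = 2032*(678704/647) = 1379126528/647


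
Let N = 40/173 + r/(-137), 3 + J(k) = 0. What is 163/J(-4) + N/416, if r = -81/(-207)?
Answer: -36963326935/680313504 ≈ -54.333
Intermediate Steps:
r = 9/23 (r = -81*(-1/207) = 9/23 ≈ 0.39130)
J(k) = -3 (J(k) = -3 + 0 = -3)
N = 124483/545123 (N = 40/173 + (9/23)/(-137) = 40*(1/173) + (9/23)*(-1/137) = 40/173 - 9/3151 = 124483/545123 ≈ 0.22836)
163/J(-4) + N/416 = 163/(-3) + (124483/545123)/416 = 163*(-⅓) + (124483/545123)*(1/416) = -163/3 + 124483/226771168 = -36963326935/680313504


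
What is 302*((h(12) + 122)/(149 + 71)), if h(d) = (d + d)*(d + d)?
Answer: 52699/55 ≈ 958.16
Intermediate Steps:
h(d) = 4*d**2 (h(d) = (2*d)*(2*d) = 4*d**2)
302*((h(12) + 122)/(149 + 71)) = 302*((4*12**2 + 122)/(149 + 71)) = 302*((4*144 + 122)/220) = 302*((576 + 122)*(1/220)) = 302*(698*(1/220)) = 302*(349/110) = 52699/55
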